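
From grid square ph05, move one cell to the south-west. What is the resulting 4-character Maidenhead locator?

OH94

Longitude square 0; −1 → -1, wraps to 9, carry into field.
Longitude field P = 15; −1 → 14 = O.
Latitude square 5; −1 → 4.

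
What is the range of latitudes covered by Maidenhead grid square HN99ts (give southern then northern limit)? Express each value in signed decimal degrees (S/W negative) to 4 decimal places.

Field H=7, N=13: +7·20° lon, +13·10° lat → SW at lon -40°, lat 40°.
Square 9, 9: +9·2° lon, +9·1° lat → SW at lon -22°, lat 49°.
Subsquare t=19, s=18: +19·0.0833333° lon, +18·0.0416667° lat → SW at lon -20.4167°, lat 49.75°.
Cell spans 0.0833333° lon × 0.0416667° lat.
south 49.7500, north 49.7917.

49.7500, 49.7917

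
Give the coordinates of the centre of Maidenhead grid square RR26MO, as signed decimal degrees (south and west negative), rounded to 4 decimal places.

Field R=17, R=17: +17·20° lon, +17·10° lat → SW at lon 160°, lat 80°.
Square 2, 6: +2·2° lon, +6·1° lat → SW at lon 164°, lat 86°.
Subsquare m=12, o=14: +12·0.0833333° lon, +14·0.0416667° lat → SW at lon 165°, lat 86.5833°.
Cell spans 0.0833333° lon × 0.0416667° lat. Centre is SW corner plus half of each.
latitude 86.6042, longitude 165.0417.

86.6042, 165.0417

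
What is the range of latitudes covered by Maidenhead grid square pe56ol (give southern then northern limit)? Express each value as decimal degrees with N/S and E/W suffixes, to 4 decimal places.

Field P=15, E=4: +15·20° lon, +4·10° lat → SW at lon 120°, lat -50°.
Square 5, 6: +5·2° lon, +6·1° lat → SW at lon 130°, lat -44°.
Subsquare o=14, l=11: +14·0.0833333° lon, +11·0.0416667° lat → SW at lon 131.167°, lat -43.5417°.
Cell spans 0.0833333° lon × 0.0416667° lat.
south 43.5417° S, north 43.5000° S.

43.5417° S, 43.5000° S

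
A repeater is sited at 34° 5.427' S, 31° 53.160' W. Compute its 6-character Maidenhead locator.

HF45bv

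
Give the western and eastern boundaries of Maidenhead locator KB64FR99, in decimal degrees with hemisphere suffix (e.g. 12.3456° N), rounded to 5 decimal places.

32.49167° E, 32.50000° E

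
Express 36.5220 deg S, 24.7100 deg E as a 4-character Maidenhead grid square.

KF23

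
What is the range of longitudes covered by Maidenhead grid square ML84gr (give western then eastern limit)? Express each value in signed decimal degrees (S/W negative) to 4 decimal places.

76.5000, 76.5833

Field M=12, L=11: +12·20° lon, +11·10° lat → SW at lon 60°, lat 20°.
Square 8, 4: +8·2° lon, +4·1° lat → SW at lon 76°, lat 24°.
Subsquare g=6, r=17: +6·0.0833333° lon, +17·0.0416667° lat → SW at lon 76.5°, lat 24.7083°.
Cell spans 0.0833333° lon × 0.0416667° lat.
west 76.5000, east 76.5833.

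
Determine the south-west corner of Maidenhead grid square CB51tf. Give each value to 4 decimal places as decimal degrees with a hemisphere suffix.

78.7917° S, 128.4167° W

Field C=2, B=1: +2·20° lon, +1·10° lat → SW at lon -140°, lat -80°.
Square 5, 1: +5·2° lon, +1·1° lat → SW at lon -130°, lat -79°.
Subsquare t=19, f=5: +19·0.0833333° lon, +5·0.0416667° lat → SW at lon -128.417°, lat -78.7917°.
latitude 78.7917° S, longitude 128.4167° W.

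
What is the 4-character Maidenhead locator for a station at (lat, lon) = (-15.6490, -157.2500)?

BH14

Offset from 180°W / 90°S: lon 22.75°, lat 74.35°.
Field: lon ⌊22.75/20⌋ = 1 → B; lat ⌊74.35/10⌋ = 7 → H.
Square: lon ⌊2.75/2⌋ = 1; lat ⌊4.35/1⌋ = 4.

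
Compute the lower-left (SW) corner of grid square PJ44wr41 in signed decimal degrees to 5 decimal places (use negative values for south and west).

Field P=15, J=9: +15·20° lon, +9·10° lat → SW at lon 120°, lat 0°.
Square 4, 4: +4·2° lon, +4·1° lat → SW at lon 128°, lat 4°.
Subsquare w=22, r=17: +22·0.0833333° lon, +17·0.0416667° lat → SW at lon 129.833°, lat 4.70833°.
Extended square 4, 1: +4·0.00833333° lon, +1·0.00416667° lat → SW at lon 129.867°, lat 4.7125°.
latitude 4.71250, longitude 129.86667.

4.71250, 129.86667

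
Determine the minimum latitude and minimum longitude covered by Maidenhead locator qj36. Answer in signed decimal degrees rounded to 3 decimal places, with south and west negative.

6.000, 146.000

Field Q=16, J=9: +16·20° lon, +9·10° lat → SW at lon 140°, lat 0°.
Square 3, 6: +3·2° lon, +6·1° lat → SW at lon 146°, lat 6°.
latitude 6.000, longitude 146.000.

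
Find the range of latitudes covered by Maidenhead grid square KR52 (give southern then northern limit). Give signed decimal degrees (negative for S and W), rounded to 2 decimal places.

Field K=10, R=17: +10·20° lon, +17·10° lat → SW at lon 20°, lat 80°.
Square 5, 2: +5·2° lon, +2·1° lat → SW at lon 30°, lat 82°.
Cell spans 2° lon × 1° lat.
south 82.00, north 83.00.

82.00, 83.00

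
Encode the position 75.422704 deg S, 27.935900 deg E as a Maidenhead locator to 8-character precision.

Shift to the Maidenhead origin (180°W, 90°S): lon 207.93590, lat 14.57730.
Field: lon ⌊207.93590/20⌋ = 10 → K; lat ⌊14.57730/10⌋ = 1 → B.
Square: lon ⌊7.93590/2⌋ = 3; lat ⌊4.57730/1⌋ = 4.
Subsquare: lon ⌊1.93590/0.0833333⌋ = 23 → x; lat ⌊0.57730/0.0416667⌋ = 13 → n.
Extended square: lon ⌊0.01923/0.00833333⌋ = 2; lat ⌊0.03563/0.00416667⌋ = 8.

KB34xn28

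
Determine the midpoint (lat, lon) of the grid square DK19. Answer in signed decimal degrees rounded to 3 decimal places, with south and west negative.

Field D=3, K=10: +3·20° lon, +10·10° lat → SW at lon -120°, lat 10°.
Square 1, 9: +1·2° lon, +9·1° lat → SW at lon -118°, lat 19°.
Cell spans 2° lon × 1° lat. Centre is SW corner plus half of each.
latitude 19.500, longitude -117.000.

19.500, -117.000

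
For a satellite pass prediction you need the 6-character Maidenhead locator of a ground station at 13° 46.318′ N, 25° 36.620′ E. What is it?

KK23ts

Offset from 180°W / 90°S: lon 205.6103°, lat 103.7720°.
Field (20°×10°, letters A–R): 205.6103/20 → 10 → K, 103.7720/10 → 10 → K; chars KK.
Square (2°×1°, digits 0–9): 5.6103/2 → 2, 3.7720/1 → 3; chars 23.
Subsquare (5′×2.5′, letters a–x): 1.6103/0.0833333 → 19 → t, 0.7720/0.0416667 → 18 → s; chars ts.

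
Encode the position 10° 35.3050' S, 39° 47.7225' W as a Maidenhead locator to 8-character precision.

Shift to the Maidenhead origin (180°W, 90°S): lon 140.20462, lat 79.41158.
Field: lon ⌊140.20462/20⌋ = 7 → H; lat ⌊79.41158/10⌋ = 7 → H.
Square: lon ⌊0.20462/2⌋ = 0; lat ⌊9.41158/1⌋ = 9.
Subsquare: lon ⌊0.20462/0.0833333⌋ = 2 → c; lat ⌊0.41158/0.0416667⌋ = 9 → j.
Extended square: lon ⌊0.03796/0.00833333⌋ = 4; lat ⌊0.03658/0.00416667⌋ = 8.

HH09cj48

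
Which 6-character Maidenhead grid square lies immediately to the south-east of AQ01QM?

AQ01rl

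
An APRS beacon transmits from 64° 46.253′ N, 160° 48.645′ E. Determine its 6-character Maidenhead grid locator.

RP04js

Offset from 180°W / 90°S: lon 340.8107°, lat 154.7709°.
Field: lon ⌊340.8107/20⌋ = 17 → R; lat ⌊154.7709/10⌋ = 15 → P.
Square: lon ⌊0.8107/2⌋ = 0; lat ⌊4.7709/1⌋ = 4.
Subsquare: lon ⌊0.8107/0.0833333⌋ = 9 → j; lat ⌊0.7709/0.0416667⌋ = 18 → s.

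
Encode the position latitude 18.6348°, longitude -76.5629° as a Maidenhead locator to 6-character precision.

FK18rp

Offset from 180°W / 90°S: lon 103.4371°, lat 108.6348°.
Field: 103.4371/20 → 5 → F, 108.6348/10 → 10 → K; chars FK.
Square: 3.4371/2 → 1, 8.6348/1 → 8; chars 18.
Subsquare: 1.4371/0.0833333 → 17 → r, 0.6348/0.0416667 → 15 → p; chars rp.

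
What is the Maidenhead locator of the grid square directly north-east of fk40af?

Longitude subsquare a = 0; +1 → 1 = b.
Latitude subsquare f = 5; +1 → 6 = g.

FK40bg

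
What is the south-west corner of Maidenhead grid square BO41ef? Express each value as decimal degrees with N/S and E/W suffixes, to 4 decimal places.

51.2083° N, 151.6667° W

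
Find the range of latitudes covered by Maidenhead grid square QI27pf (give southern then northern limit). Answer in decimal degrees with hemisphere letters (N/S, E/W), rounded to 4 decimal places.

Field Q=16, I=8: +16·20° lon, +8·10° lat → SW at lon 140°, lat -10°.
Square 2, 7: +2·2° lon, +7·1° lat → SW at lon 144°, lat -3°.
Subsquare p=15, f=5: +15·0.0833333° lon, +5·0.0416667° lat → SW at lon 145.25°, lat -2.79167°.
Cell spans 0.0833333° lon × 0.0416667° lat.
south 2.7917° S, north 2.7500° S.

2.7917° S, 2.7500° S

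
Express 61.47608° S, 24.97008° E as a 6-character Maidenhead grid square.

KC28lm

Add 180° to longitude and 90° to latitude: 204.9701, 28.5239.
Field: lon ⌊204.9701/20⌋ = 10 → K; lat ⌊28.5239/10⌋ = 2 → C.
Square: lon ⌊4.9701/2⌋ = 2; lat ⌊8.5239/1⌋ = 8.
Subsquare: lon ⌊0.9701/0.0833333⌋ = 11 → l; lat ⌊0.5239/0.0416667⌋ = 12 → m.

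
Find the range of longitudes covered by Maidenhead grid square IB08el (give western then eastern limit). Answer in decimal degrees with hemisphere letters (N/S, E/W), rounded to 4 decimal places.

19.6667° W, 19.5833° W

Field I=8, B=1: +8·20° lon, +1·10° lat → SW at lon -20°, lat -80°.
Square 0, 8: +0·2° lon, +8·1° lat → SW at lon -20°, lat -72°.
Subsquare e=4, l=11: +4·0.0833333° lon, +11·0.0416667° lat → SW at lon -19.6667°, lat -71.5417°.
Cell spans 0.0833333° lon × 0.0416667° lat.
west 19.6667° W, east 19.5833° W.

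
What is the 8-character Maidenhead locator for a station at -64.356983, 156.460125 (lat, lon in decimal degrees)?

QC85fp54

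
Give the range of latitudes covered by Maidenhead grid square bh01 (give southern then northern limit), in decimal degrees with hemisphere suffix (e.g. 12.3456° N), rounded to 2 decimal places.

19.00° S, 18.00° S

Field B=1, H=7: +1·20° lon, +7·10° lat → SW at lon -160°, lat -20°.
Square 0, 1: +0·2° lon, +1·1° lat → SW at lon -160°, lat -19°.
Cell spans 2° lon × 1° lat.
south 19.00° S, north 18.00° S.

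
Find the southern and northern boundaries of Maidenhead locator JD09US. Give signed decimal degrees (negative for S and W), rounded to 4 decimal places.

-50.2500, -50.2083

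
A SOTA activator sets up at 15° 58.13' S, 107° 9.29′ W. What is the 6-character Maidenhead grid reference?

DH64ka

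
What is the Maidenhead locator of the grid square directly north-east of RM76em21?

Longitude extended square 2; +1 → 3.
Latitude extended square 1; +1 → 2.

RM76em32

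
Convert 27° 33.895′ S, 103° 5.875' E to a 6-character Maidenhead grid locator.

OG12nk

Shift to the Maidenhead origin (180°W, 90°S): lon 283.0979, lat 62.4351.
Field: lon ⌊283.0979/20⌋ = 14 → O; lat ⌊62.4351/10⌋ = 6 → G.
Square: lon ⌊3.0979/2⌋ = 1; lat ⌊2.4351/1⌋ = 2.
Subsquare: lon ⌊1.0979/0.0833333⌋ = 13 → n; lat ⌊0.4351/0.0416667⌋ = 10 → k.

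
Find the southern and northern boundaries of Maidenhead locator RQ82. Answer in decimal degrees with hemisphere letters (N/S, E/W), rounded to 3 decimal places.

Field R=17, Q=16: +17·20° lon, +16·10° lat → SW at lon 160°, lat 70°.
Square 8, 2: +8·2° lon, +2·1° lat → SW at lon 176°, lat 72°.
Cell spans 2° lon × 1° lat.
south 72.000° N, north 73.000° N.

72.000° N, 73.000° N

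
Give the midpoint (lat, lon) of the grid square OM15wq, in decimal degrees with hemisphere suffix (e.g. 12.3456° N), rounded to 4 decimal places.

35.6875° N, 103.8750° E

Field O=14, M=12: +14·20° lon, +12·10° lat → SW at lon 100°, lat 30°.
Square 1, 5: +1·2° lon, +5·1° lat → SW at lon 102°, lat 35°.
Subsquare w=22, q=16: +22·0.0833333° lon, +16·0.0416667° lat → SW at lon 103.833°, lat 35.6667°.
Cell spans 0.0833333° lon × 0.0416667° lat. Centre is SW corner plus half of each.
latitude 35.6875° N, longitude 103.8750° E.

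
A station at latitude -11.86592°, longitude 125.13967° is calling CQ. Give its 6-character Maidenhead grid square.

Offset from 180°W / 90°S: lon 305.1397°, lat 78.1341°.
Field: 305.1397/20 → 15 → P, 78.1341/10 → 7 → H; chars PH.
Square: 5.1397/2 → 2, 8.1341/1 → 8; chars 28.
Subsquare: 1.1397/0.0833333 → 13 → n, 0.1341/0.0416667 → 3 → d; chars nd.

PH28nd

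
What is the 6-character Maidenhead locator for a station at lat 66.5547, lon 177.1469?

RP86nn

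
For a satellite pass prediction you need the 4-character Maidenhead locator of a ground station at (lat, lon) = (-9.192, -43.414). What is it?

GI80

Offset from 180°W / 90°S: lon 136.59°, lat 80.81°.
Field (20°×10°, letters A–R): lon ⌊136.59/20⌋ = 6 → G; lat ⌊80.81/10⌋ = 8 → I.
Square (2°×1°, digits 0–9): lon ⌊16.59/2⌋ = 8; lat ⌊0.81/1⌋ = 0.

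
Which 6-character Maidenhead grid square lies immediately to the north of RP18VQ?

Latitude subsquare q = 16; +1 → 17 = r.
The longitude characters are unchanged.

RP18vr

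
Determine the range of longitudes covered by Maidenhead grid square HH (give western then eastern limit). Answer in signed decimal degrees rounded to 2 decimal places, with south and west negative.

Field H=7, H=7: +7·20° lon, +7·10° lat → SW at lon -40°, lat -20°.
Cell spans 20° lon × 10° lat.
west -40.00, east -20.00.

-40.00, -20.00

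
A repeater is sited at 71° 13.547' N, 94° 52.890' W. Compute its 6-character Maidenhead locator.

EQ21nf

Offset from 180°W / 90°S: lon 85.1185°, lat 161.2258°.
Field (20°×10°, letters A–R): lon ⌊85.1185/20⌋ = 4 → E; lat ⌊161.2258/10⌋ = 16 → Q.
Square (2°×1°, digits 0–9): lon ⌊5.1185/2⌋ = 2; lat ⌊1.2258/1⌋ = 1.
Subsquare (5′×2.5′, letters a–x): lon ⌊1.1185/0.0833333⌋ = 13 → n; lat ⌊0.2258/0.0416667⌋ = 5 → f.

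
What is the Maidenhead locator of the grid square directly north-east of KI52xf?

KI62ag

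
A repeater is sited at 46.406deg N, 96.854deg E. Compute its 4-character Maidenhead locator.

NN86

Offset from 180°W / 90°S: lon 276.85°, lat 136.41°.
Field (20°×10°, letters A–R): lon ⌊276.85/20⌋ = 13 → N; lat ⌊136.41/10⌋ = 13 → N.
Square (2°×1°, digits 0–9): lon ⌊16.85/2⌋ = 8; lat ⌊6.41/1⌋ = 6.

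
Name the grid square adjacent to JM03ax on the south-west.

Longitude subsquare a = 0; −1 → -1, wraps to 23 = x, carry into square.
Longitude square 0; −1 → -1, wraps to 9, carry into field.
Longitude field J = 9; −1 → 8 = I.
Latitude subsquare x = 23; −1 → 22 = w.

IM93xw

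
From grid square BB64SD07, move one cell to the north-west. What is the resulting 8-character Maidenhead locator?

BB64rd98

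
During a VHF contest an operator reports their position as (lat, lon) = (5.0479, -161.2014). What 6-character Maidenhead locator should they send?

AJ95jb

Add 180° to longitude and 90° to latitude: 18.7986, 95.0479.
Field: 18.7986/20 → 0 → A, 95.0479/10 → 9 → J; chars AJ.
Square: 18.7986/2 → 9, 5.0479/1 → 5; chars 95.
Subsquare: 0.7986/0.0833333 → 9 → j, 0.0479/0.0416667 → 1 → b; chars jb.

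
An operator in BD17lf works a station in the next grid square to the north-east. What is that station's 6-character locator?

BD17mg

Longitude subsquare l = 11; +1 → 12 = m.
Latitude subsquare f = 5; +1 → 6 = g.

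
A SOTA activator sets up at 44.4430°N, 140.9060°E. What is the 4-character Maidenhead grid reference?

QN04

Shift to the Maidenhead origin (180°W, 90°S): lon 320.91, lat 134.44.
Field (20°×10°, letters A–R): lon ⌊320.91/20⌋ = 16 → Q; lat ⌊134.44/10⌋ = 13 → N.
Square (2°×1°, digits 0–9): lon ⌊0.91/2⌋ = 0; lat ⌊4.44/1⌋ = 4.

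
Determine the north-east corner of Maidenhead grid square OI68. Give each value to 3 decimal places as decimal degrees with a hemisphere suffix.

1.000° S, 114.000° E

Field O=14, I=8: +14·20° lon, +8·10° lat → SW at lon 100°, lat -10°.
Square 6, 8: +6·2° lon, +8·1° lat → SW at lon 112°, lat -2°.
Cell spans 2° lon × 1° lat. NE corner is SW corner plus one full cell.
latitude 1.000° S, longitude 114.000° E.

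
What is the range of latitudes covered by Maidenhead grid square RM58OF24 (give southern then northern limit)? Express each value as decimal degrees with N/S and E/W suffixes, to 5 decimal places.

38.22500° N, 38.22917° N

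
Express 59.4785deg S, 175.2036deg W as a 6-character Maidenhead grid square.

AD20jm

Offset from 180°W / 90°S: lon 4.7964°, lat 30.5215°.
Field: lon ⌊4.7964/20⌋ = 0 → A; lat ⌊30.5215/10⌋ = 3 → D.
Square: lon ⌊4.7964/2⌋ = 2; lat ⌊0.5215/1⌋ = 0.
Subsquare: lon ⌊0.7964/0.0833333⌋ = 9 → j; lat ⌊0.5215/0.0416667⌋ = 12 → m.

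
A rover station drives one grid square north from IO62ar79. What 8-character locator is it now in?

IO62as70

Latitude extended square 9; +1 → 10, wraps to 0, carry into subsquare.
Latitude subsquare r = 17; +1 → 18 = s.
The longitude characters are unchanged.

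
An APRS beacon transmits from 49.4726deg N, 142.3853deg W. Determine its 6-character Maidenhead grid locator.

Add 180° to longitude and 90° to latitude: 37.6147, 139.4726.
Field: 37.6147/20 → 1 → B, 139.4726/10 → 13 → N; chars BN.
Square: 17.6147/2 → 8, 9.4726/1 → 9; chars 89.
Subsquare: 1.6147/0.0833333 → 19 → t, 0.4726/0.0416667 → 11 → l; chars tl.

BN89tl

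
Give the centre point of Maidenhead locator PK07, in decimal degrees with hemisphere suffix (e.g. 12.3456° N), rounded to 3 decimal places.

17.500° N, 121.000° E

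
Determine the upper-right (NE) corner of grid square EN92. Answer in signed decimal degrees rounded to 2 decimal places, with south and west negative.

Field E=4, N=13: +4·20° lon, +13·10° lat → SW at lon -100°, lat 40°.
Square 9, 2: +9·2° lon, +2·1° lat → SW at lon -82°, lat 42°.
Cell spans 2° lon × 1° lat. NE corner is SW corner plus one full cell.
latitude 43.00, longitude -80.00.

43.00, -80.00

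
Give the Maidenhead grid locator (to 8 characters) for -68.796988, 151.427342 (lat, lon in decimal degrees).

QC51re18

Offset from 180°W / 90°S: lon 331.42734°, lat 21.20301°.
Field: lon ⌊331.42734/20⌋ = 16 → Q; lat ⌊21.20301/10⌋ = 2 → C.
Square: lon ⌊11.42734/2⌋ = 5; lat ⌊1.20301/1⌋ = 1.
Subsquare: lon ⌊1.42734/0.0833333⌋ = 17 → r; lat ⌊0.20301/0.0416667⌋ = 4 → e.
Extended square: lon ⌊0.01068/0.00833333⌋ = 1; lat ⌊0.03635/0.00416667⌋ = 8.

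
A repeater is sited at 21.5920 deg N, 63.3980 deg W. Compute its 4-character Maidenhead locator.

FL81

Offset from 180°W / 90°S: lon 116.60°, lat 111.59°.
Field: 116.60/20 → 5 → F, 111.59/10 → 11 → L; chars FL.
Square: 16.60/2 → 8, 1.59/1 → 1; chars 81.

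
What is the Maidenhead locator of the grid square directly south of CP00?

CO09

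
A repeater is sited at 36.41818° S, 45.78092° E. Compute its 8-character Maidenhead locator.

LF23vn39

Offset from 180°W / 90°S: lon 225.78092°, lat 53.58182°.
Field: lon ⌊225.78092/20⌋ = 11 → L; lat ⌊53.58182/10⌋ = 5 → F.
Square: lon ⌊5.78092/2⌋ = 2; lat ⌊3.58182/1⌋ = 3.
Subsquare: lon ⌊1.78092/0.0833333⌋ = 21 → v; lat ⌊0.58182/0.0416667⌋ = 13 → n.
Extended square: lon ⌊0.03092/0.00833333⌋ = 3; lat ⌊0.04015/0.00416667⌋ = 9.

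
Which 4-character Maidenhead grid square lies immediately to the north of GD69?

Latitude square 9; +1 → 10, wraps to 0, carry into field.
Latitude field D = 3; +1 → 4 = E.
The longitude characters are unchanged.

GE60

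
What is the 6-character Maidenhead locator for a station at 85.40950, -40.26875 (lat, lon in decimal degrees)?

GR95uj

Offset from 180°W / 90°S: lon 139.7312°, lat 175.4095°.
Field: 139.7312/20 → 6 → G, 175.4095/10 → 17 → R; chars GR.
Square: 19.7312/2 → 9, 5.4095/1 → 5; chars 95.
Subsquare: 1.7312/0.0833333 → 20 → u, 0.4095/0.0416667 → 9 → j; chars uj.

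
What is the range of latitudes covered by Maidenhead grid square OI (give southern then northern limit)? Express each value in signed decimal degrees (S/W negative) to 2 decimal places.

-10.00, 0.00

Field O=14, I=8: +14·20° lon, +8·10° lat → SW at lon 100°, lat -10°.
Cell spans 20° lon × 10° lat.
south -10.00, north 0.00.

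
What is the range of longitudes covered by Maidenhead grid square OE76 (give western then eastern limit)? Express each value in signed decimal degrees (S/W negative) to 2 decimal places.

Field O=14, E=4: +14·20° lon, +4·10° lat → SW at lon 100°, lat -50°.
Square 7, 6: +7·2° lon, +6·1° lat → SW at lon 114°, lat -44°.
Cell spans 2° lon × 1° lat.
west 114.00, east 116.00.

114.00, 116.00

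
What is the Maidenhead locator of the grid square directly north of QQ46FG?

QQ46fh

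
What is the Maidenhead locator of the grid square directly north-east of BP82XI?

Longitude subsquare x = 23; +1 → 24, wraps to 0 = a, carry into square.
Longitude square 8; +1 → 9.
Latitude subsquare i = 8; +1 → 9 = j.

BP92aj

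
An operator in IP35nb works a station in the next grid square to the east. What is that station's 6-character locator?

Longitude subsquare n = 13; +1 → 14 = o.
The latitude characters are unchanged.

IP35ob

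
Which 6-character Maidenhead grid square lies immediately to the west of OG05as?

NG95xs

Longitude subsquare a = 0; −1 → -1, wraps to 23 = x, carry into square.
Longitude square 0; −1 → -1, wraps to 9, carry into field.
Longitude field O = 14; −1 → 13 = N.
The latitude characters are unchanged.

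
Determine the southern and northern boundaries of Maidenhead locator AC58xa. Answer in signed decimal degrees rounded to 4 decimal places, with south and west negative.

-62.0000, -61.9583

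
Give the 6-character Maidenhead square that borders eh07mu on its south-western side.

EH07lt

Longitude subsquare m = 12; −1 → 11 = l.
Latitude subsquare u = 20; −1 → 19 = t.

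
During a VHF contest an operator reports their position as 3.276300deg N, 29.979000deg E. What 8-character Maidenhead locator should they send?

KJ43xg76

Add 180° to longitude and 90° to latitude: 209.97900, 93.27630.
Field: 209.97900/20 → 10 → K, 93.27630/10 → 9 → J; chars KJ.
Square: 9.97900/2 → 4, 3.27630/1 → 3; chars 43.
Subsquare: 1.97900/0.0833333 → 23 → x, 0.27630/0.0416667 → 6 → g; chars xg.
Extended square: 0.06233/0.00833333 → 7, 0.02630/0.00416667 → 6; chars 76.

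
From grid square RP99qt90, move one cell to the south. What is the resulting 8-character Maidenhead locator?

Latitude extended square 0; −1 → -1, wraps to 9, carry into subsquare.
Latitude subsquare t = 19; −1 → 18 = s.
The longitude characters are unchanged.

RP99qs99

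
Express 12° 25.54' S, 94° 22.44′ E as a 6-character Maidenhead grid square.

NH77en

Add 180° to longitude and 90° to latitude: 274.3740, 77.5743.
Field: lon ⌊274.3740/20⌋ = 13 → N; lat ⌊77.5743/10⌋ = 7 → H.
Square: lon ⌊14.3740/2⌋ = 7; lat ⌊7.5743/1⌋ = 7.
Subsquare: lon ⌊0.3740/0.0833333⌋ = 4 → e; lat ⌊0.5743/0.0416667⌋ = 13 → n.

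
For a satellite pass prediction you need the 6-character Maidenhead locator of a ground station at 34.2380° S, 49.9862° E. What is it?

LF45xs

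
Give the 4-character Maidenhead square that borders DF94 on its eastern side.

Longitude square 9; +1 → 10, wraps to 0, carry into field.
Longitude field D = 3; +1 → 4 = E.
The latitude characters are unchanged.

EF04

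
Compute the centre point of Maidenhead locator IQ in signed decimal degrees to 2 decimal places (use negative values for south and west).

Field I=8, Q=16: +8·20° lon, +16·10° lat → SW at lon -20°, lat 70°.
Cell spans 20° lon × 10° lat. Centre is SW corner plus half of each.
latitude 75.00, longitude -10.00.

75.00, -10.00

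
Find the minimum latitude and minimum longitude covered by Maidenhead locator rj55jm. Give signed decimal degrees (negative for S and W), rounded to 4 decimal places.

5.5000, 170.7500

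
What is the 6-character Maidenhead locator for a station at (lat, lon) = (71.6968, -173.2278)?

AQ31jq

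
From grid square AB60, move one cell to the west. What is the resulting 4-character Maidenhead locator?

Longitude square 6; −1 → 5.
The latitude characters are unchanged.

AB50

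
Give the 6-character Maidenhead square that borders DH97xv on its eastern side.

Longitude subsquare x = 23; +1 → 24, wraps to 0 = a, carry into square.
Longitude square 9; +1 → 10, wraps to 0, carry into field.
Longitude field D = 3; +1 → 4 = E.
The latitude characters are unchanged.

EH07av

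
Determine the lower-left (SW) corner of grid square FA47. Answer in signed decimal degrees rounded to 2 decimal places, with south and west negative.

-83.00, -72.00

Field F=5, A=0: +5·20° lon, +0·10° lat → SW at lon -80°, lat -90°.
Square 4, 7: +4·2° lon, +7·1° lat → SW at lon -72°, lat -83°.
latitude -83.00, longitude -72.00.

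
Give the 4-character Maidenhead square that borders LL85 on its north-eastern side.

LL96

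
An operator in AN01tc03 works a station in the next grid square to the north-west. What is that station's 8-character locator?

AN01sc94

Longitude extended square 0; −1 → -1, wraps to 9, carry into subsquare.
Longitude subsquare t = 19; −1 → 18 = s.
Latitude extended square 3; +1 → 4.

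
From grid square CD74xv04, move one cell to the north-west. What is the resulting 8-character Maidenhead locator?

CD74wv95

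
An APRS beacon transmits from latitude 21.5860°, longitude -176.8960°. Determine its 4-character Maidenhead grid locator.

AL11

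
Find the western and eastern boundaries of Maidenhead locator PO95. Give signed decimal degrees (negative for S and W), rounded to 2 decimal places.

138.00, 140.00

Field P=15, O=14: +15·20° lon, +14·10° lat → SW at lon 120°, lat 50°.
Square 9, 5: +9·2° lon, +5·1° lat → SW at lon 138°, lat 55°.
Cell spans 2° lon × 1° lat.
west 138.00, east 140.00.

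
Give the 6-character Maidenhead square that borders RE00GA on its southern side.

RD09gx

Latitude subsquare a = 0; −1 → -1, wraps to 23 = x, carry into square.
Latitude square 0; −1 → -1, wraps to 9, carry into field.
Latitude field E = 4; −1 → 3 = D.
The longitude characters are unchanged.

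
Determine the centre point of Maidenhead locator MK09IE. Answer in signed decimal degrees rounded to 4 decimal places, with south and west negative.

Field M=12, K=10: +12·20° lon, +10·10° lat → SW at lon 60°, lat 10°.
Square 0, 9: +0·2° lon, +9·1° lat → SW at lon 60°, lat 19°.
Subsquare i=8, e=4: +8·0.0833333° lon, +4·0.0416667° lat → SW at lon 60.6667°, lat 19.1667°.
Cell spans 0.0833333° lon × 0.0416667° lat. Centre is SW corner plus half of each.
latitude 19.1875, longitude 60.7083.

19.1875, 60.7083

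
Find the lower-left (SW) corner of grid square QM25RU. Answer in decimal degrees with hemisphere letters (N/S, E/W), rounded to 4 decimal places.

Field Q=16, M=12: +16·20° lon, +12·10° lat → SW at lon 140°, lat 30°.
Square 2, 5: +2·2° lon, +5·1° lat → SW at lon 144°, lat 35°.
Subsquare r=17, u=20: +17·0.0833333° lon, +20·0.0416667° lat → SW at lon 145.417°, lat 35.8333°.
latitude 35.8333° N, longitude 145.4167° E.

35.8333° N, 145.4167° E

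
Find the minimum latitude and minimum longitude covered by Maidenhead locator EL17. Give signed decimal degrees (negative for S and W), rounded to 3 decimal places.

27.000, -98.000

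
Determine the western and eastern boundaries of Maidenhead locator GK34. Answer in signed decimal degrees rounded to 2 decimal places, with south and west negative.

-54.00, -52.00

Field G=6, K=10: +6·20° lon, +10·10° lat → SW at lon -60°, lat 10°.
Square 3, 4: +3·2° lon, +4·1° lat → SW at lon -54°, lat 14°.
Cell spans 2° lon × 1° lat.
west -54.00, east -52.00.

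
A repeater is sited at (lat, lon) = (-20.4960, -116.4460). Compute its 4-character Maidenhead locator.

DG19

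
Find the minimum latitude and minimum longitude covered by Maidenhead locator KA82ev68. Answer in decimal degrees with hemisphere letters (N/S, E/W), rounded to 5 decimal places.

87.09167° S, 36.38333° E

Field K=10, A=0: +10·20° lon, +0·10° lat → SW at lon 20°, lat -90°.
Square 8, 2: +8·2° lon, +2·1° lat → SW at lon 36°, lat -88°.
Subsquare e=4, v=21: +4·0.0833333° lon, +21·0.0416667° lat → SW at lon 36.3333°, lat -87.125°.
Extended square 6, 8: +6·0.00833333° lon, +8·0.00416667° lat → SW at lon 36.3833°, lat -87.0917°.
latitude 87.09167° S, longitude 36.38333° E.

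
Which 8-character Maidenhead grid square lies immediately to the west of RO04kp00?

RO04jp90

Longitude extended square 0; −1 → -1, wraps to 9, carry into subsquare.
Longitude subsquare k = 10; −1 → 9 = j.
The latitude characters are unchanged.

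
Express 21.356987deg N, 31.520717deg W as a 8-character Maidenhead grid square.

HL41fi75

Add 180° to longitude and 90° to latitude: 148.47928, 111.35699.
Field: 148.47928/20 → 7 → H, 111.35699/10 → 11 → L; chars HL.
Square: 8.47928/2 → 4, 1.35699/1 → 1; chars 41.
Subsquare: 0.47928/0.0833333 → 5 → f, 0.35699/0.0416667 → 8 → i; chars fi.
Extended square: 0.06262/0.00833333 → 7, 0.02365/0.00416667 → 5; chars 75.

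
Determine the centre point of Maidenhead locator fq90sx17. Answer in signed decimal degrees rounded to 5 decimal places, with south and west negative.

70.98958, -60.48750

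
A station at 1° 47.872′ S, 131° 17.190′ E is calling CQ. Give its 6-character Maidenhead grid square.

PI58pe

Offset from 180°W / 90°S: lon 311.2865°, lat 88.2021°.
Field: 311.2865/20 → 15 → P, 88.2021/10 → 8 → I; chars PI.
Square: 11.2865/2 → 5, 8.2021/1 → 8; chars 58.
Subsquare: 1.2865/0.0833333 → 15 → p, 0.2021/0.0416667 → 4 → e; chars pe.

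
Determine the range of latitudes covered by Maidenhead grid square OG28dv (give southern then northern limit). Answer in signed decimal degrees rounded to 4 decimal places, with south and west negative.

-21.1250, -21.0833

Field O=14, G=6: +14·20° lon, +6·10° lat → SW at lon 100°, lat -30°.
Square 2, 8: +2·2° lon, +8·1° lat → SW at lon 104°, lat -22°.
Subsquare d=3, v=21: +3·0.0833333° lon, +21·0.0416667° lat → SW at lon 104.25°, lat -21.125°.
Cell spans 0.0833333° lon × 0.0416667° lat.
south -21.1250, north -21.0833.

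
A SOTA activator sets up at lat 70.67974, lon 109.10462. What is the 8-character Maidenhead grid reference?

OQ40nq23

Shift to the Maidenhead origin (180°W, 90°S): lon 289.10462, lat 160.67974.
Field: 289.10462/20 → 14 → O, 160.67974/10 → 16 → Q; chars OQ.
Square: 9.10462/2 → 4, 0.67974/1 → 0; chars 40.
Subsquare: 1.10462/0.0833333 → 13 → n, 0.67974/0.0416667 → 16 → q; chars nq.
Extended square: 0.02129/0.00833333 → 2, 0.01307/0.00416667 → 3; chars 23.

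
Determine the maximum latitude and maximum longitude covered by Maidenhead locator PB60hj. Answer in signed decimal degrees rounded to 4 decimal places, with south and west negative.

-79.5833, 132.6667

Field P=15, B=1: +15·20° lon, +1·10° lat → SW at lon 120°, lat -80°.
Square 6, 0: +6·2° lon, +0·1° lat → SW at lon 132°, lat -80°.
Subsquare h=7, j=9: +7·0.0833333° lon, +9·0.0416667° lat → SW at lon 132.583°, lat -79.625°.
Cell spans 0.0833333° lon × 0.0416667° lat. NE corner is SW corner plus one full cell.
latitude -79.5833, longitude 132.6667.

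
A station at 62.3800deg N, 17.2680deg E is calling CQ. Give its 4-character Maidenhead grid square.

Offset from 180°W / 90°S: lon 197.27°, lat 152.38°.
Field: 197.27/20 → 9 → J, 152.38/10 → 15 → P; chars JP.
Square: 17.27/2 → 8, 2.38/1 → 2; chars 82.

JP82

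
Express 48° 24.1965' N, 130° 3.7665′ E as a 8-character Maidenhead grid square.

PN58aj76

Offset from 180°W / 90°S: lon 310.06277°, lat 138.40328°.
Field: lon ⌊310.06277/20⌋ = 15 → P; lat ⌊138.40328/10⌋ = 13 → N.
Square: lon ⌊10.06277/2⌋ = 5; lat ⌊8.40328/1⌋ = 8.
Subsquare: lon ⌊0.06277/0.0833333⌋ = 0 → a; lat ⌊0.40328/0.0416667⌋ = 9 → j.
Extended square: lon ⌊0.06277/0.00833333⌋ = 7; lat ⌊0.02828/0.00416667⌋ = 6.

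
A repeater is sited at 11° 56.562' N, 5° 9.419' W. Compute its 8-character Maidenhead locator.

IK71kw16

Add 180° to longitude and 90° to latitude: 174.84302, 101.94270.
Field (20°×10°, letters A–R): 174.84302/20 → 8 → I, 101.94270/10 → 10 → K; chars IK.
Square (2°×1°, digits 0–9): 14.84302/2 → 7, 1.94270/1 → 1; chars 71.
Subsquare (5′×2.5′, letters a–x): 0.84302/0.0833333 → 10 → k, 0.94270/0.0416667 → 22 → w; chars kw.
Extended square (30″×15″, digits 0–9): 0.00968/0.00833333 → 1, 0.02603/0.00416667 → 6; chars 16.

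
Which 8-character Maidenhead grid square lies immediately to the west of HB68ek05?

Longitude extended square 0; −1 → -1, wraps to 9, carry into subsquare.
Longitude subsquare e = 4; −1 → 3 = d.
The latitude characters are unchanged.

HB68dk95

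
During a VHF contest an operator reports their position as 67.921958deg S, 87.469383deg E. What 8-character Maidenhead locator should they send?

NC32rb68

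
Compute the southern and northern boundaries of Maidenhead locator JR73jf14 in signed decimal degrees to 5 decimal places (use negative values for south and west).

Field J=9, R=17: +9·20° lon, +17·10° lat → SW at lon 0°, lat 80°.
Square 7, 3: +7·2° lon, +3·1° lat → SW at lon 14°, lat 83°.
Subsquare j=9, f=5: +9·0.0833333° lon, +5·0.0416667° lat → SW at lon 14.75°, lat 83.2083°.
Extended square 1, 4: +1·0.00833333° lon, +4·0.00416667° lat → SW at lon 14.7583°, lat 83.225°.
Cell spans 0.00833333° lon × 0.00416667° lat.
south 83.22500, north 83.22917.

83.22500, 83.22917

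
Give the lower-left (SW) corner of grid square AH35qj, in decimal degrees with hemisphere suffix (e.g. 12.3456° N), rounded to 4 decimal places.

14.6250° S, 172.6667° W

Field A=0, H=7: +0·20° lon, +7·10° lat → SW at lon -180°, lat -20°.
Square 3, 5: +3·2° lon, +5·1° lat → SW at lon -174°, lat -15°.
Subsquare q=16, j=9: +16·0.0833333° lon, +9·0.0416667° lat → SW at lon -172.667°, lat -14.625°.
latitude 14.6250° S, longitude 172.6667° W.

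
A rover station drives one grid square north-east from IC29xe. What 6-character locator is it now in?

Longitude subsquare x = 23; +1 → 24, wraps to 0 = a, carry into square.
Longitude square 2; +1 → 3.
Latitude subsquare e = 4; +1 → 5 = f.

IC39af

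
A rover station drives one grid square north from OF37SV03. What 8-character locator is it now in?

OF37sv04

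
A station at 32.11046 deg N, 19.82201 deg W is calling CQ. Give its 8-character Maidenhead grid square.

IM02cc16

Add 180° to longitude and 90° to latitude: 160.17799, 122.11046.
Field: 160.17799/20 → 8 → I, 122.11046/10 → 12 → M; chars IM.
Square: 0.17799/2 → 0, 2.11046/1 → 2; chars 02.
Subsquare: 0.17799/0.0833333 → 2 → c, 0.11046/0.0416667 → 2 → c; chars cc.
Extended square: 0.01132/0.00833333 → 1, 0.02713/0.00416667 → 6; chars 16.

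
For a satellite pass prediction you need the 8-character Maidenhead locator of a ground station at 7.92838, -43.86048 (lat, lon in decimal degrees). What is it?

Add 180° to longitude and 90° to latitude: 136.13952, 97.92838.
Field: lon ⌊136.13952/20⌋ = 6 → G; lat ⌊97.92838/10⌋ = 9 → J.
Square: lon ⌊16.13952/2⌋ = 8; lat ⌊7.92838/1⌋ = 7.
Subsquare: lon ⌊0.13952/0.0833333⌋ = 1 → b; lat ⌊0.92838/0.0416667⌋ = 22 → w.
Extended square: lon ⌊0.05619/0.00833333⌋ = 6; lat ⌊0.01171/0.00416667⌋ = 2.

GJ87bw62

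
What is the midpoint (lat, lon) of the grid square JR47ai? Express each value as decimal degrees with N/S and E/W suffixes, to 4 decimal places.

87.3542° N, 8.0417° E

Field J=9, R=17: +9·20° lon, +17·10° lat → SW at lon 0°, lat 80°.
Square 4, 7: +4·2° lon, +7·1° lat → SW at lon 8°, lat 87°.
Subsquare a=0, i=8: +0·0.0833333° lon, +8·0.0416667° lat → SW at lon 8°, lat 87.3333°.
Cell spans 0.0833333° lon × 0.0416667° lat. Centre is SW corner plus half of each.
latitude 87.3542° N, longitude 8.0417° E.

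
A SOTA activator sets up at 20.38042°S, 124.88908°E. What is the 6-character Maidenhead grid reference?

Shift to the Maidenhead origin (180°W, 90°S): lon 304.8891, lat 69.6196.
Field: lon ⌊304.8891/20⌋ = 15 → P; lat ⌊69.6196/10⌋ = 6 → G.
Square: lon ⌊4.8891/2⌋ = 2; lat ⌊9.6196/1⌋ = 9.
Subsquare: lon ⌊0.8891/0.0833333⌋ = 10 → k; lat ⌊0.6196/0.0416667⌋ = 14 → o.

PG29ko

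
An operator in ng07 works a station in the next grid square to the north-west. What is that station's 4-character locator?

MG98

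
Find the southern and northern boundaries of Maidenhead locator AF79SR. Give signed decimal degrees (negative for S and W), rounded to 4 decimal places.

Field A=0, F=5: +0·20° lon, +5·10° lat → SW at lon -180°, lat -40°.
Square 7, 9: +7·2° lon, +9·1° lat → SW at lon -166°, lat -31°.
Subsquare s=18, r=17: +18·0.0833333° lon, +17·0.0416667° lat → SW at lon -164.5°, lat -30.2917°.
Cell spans 0.0833333° lon × 0.0416667° lat.
south -30.2917, north -30.2500.

-30.2917, -30.2500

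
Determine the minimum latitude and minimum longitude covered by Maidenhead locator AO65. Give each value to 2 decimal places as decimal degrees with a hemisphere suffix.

Field A=0, O=14: +0·20° lon, +14·10° lat → SW at lon -180°, lat 50°.
Square 6, 5: +6·2° lon, +5·1° lat → SW at lon -168°, lat 55°.
latitude 55.00° N, longitude 168.00° W.

55.00° N, 168.00° W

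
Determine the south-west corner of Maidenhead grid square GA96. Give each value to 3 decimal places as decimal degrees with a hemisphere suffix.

84.000° S, 42.000° W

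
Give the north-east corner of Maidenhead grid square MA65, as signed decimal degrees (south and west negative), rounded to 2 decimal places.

-84.00, 74.00

Field M=12, A=0: +12·20° lon, +0·10° lat → SW at lon 60°, lat -90°.
Square 6, 5: +6·2° lon, +5·1° lat → SW at lon 72°, lat -85°.
Cell spans 2° lon × 1° lat. NE corner is SW corner plus one full cell.
latitude -84.00, longitude 74.00.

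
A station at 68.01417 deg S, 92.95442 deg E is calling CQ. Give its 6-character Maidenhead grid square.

Shift to the Maidenhead origin (180°W, 90°S): lon 272.9544, lat 21.9858.
Field (20°×10°, letters A–R): 272.9544/20 → 13 → N, 21.9858/10 → 2 → C; chars NC.
Square (2°×1°, digits 0–9): 12.9544/2 → 6, 1.9858/1 → 1; chars 61.
Subsquare (5′×2.5′, letters a–x): 0.9544/0.0833333 → 11 → l, 0.9858/0.0416667 → 23 → x; chars lx.

NC61lx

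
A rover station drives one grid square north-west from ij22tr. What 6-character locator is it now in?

Longitude subsquare t = 19; −1 → 18 = s.
Latitude subsquare r = 17; +1 → 18 = s.

IJ22ss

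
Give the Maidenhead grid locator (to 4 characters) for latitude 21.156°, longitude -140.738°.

BL91

Shift to the Maidenhead origin (180°W, 90°S): lon 39.26, lat 111.16.
Field: lon ⌊39.26/20⌋ = 1 → B; lat ⌊111.16/10⌋ = 11 → L.
Square: lon ⌊19.26/2⌋ = 9; lat ⌊1.16/1⌋ = 1.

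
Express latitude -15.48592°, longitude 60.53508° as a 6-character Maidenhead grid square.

MH04gm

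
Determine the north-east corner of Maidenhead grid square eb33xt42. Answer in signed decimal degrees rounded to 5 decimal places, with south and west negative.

-76.19583, -92.04167

Field E=4, B=1: +4·20° lon, +1·10° lat → SW at lon -100°, lat -80°.
Square 3, 3: +3·2° lon, +3·1° lat → SW at lon -94°, lat -77°.
Subsquare x=23, t=19: +23·0.0833333° lon, +19·0.0416667° lat → SW at lon -92.0833°, lat -76.2083°.
Extended square 4, 2: +4·0.00833333° lon, +2·0.00416667° lat → SW at lon -92.05°, lat -76.2°.
Cell spans 0.00833333° lon × 0.00416667° lat. NE corner is SW corner plus one full cell.
latitude -76.19583, longitude -92.04167.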